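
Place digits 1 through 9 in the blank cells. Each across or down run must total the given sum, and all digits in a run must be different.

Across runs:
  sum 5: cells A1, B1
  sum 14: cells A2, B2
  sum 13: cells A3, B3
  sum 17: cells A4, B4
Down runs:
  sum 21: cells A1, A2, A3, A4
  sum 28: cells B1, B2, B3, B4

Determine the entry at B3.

7

17 in 2 cells must be {8,9}.
Only 4 fits B1 under both its across sum 5 and down sum 28.
A1 = 5 − 4 = 1 completes the 5 across.
Nothing is forced directly, so branch on B2, whose candidates are 8 or 9. If B2 = 8: that forces A2 = 6, A4 = 9, after which B4 would have to be in {8} for the 17 across but in {7,9} for the 28 down — contradiction. So B2 = 9.
A2 = 14 − 9 = 5 completes the 14 across.
B4 = 8: the only remaining digit allowed by both the 17 across and the 28 down.
B3 = 28 − 21 = 7 completes the 28 down.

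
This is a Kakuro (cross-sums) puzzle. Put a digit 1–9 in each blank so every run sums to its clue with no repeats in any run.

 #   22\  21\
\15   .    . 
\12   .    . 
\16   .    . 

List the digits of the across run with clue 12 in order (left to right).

7 5

16 in 2 cells must be {7,9}.
Nothing is forced directly, so branch on R3C1, whose candidates are 7 or 9. If R3C1 = 7: that forces R2C1 = 9, after which R2C2 would have to be in {3} for the 12 across but in {4,5,6,7,8,9} for the 21 down — contradiction. So R3C1 = 9.
R3C2 = 16 − 9 = 7 completes the 16 across.
Nothing is forced directly, so branch on R1C1, whose candidates are 6 or 7 or 8. If R1C1 = 7: that forces R1C2 = 8, after which R2C1 would have to be in {3,4,5,7,8,9} for the 12 across but in {6} for the 22 down — contradiction. If R1C1 = 8: then R1C2 would have to be in {7} for the 15 across but in {5,6,8,9} for the 21 down — contradiction. So R1C1 = 6.
R1C2 = 15 − 6 = 9 completes the 15 across.
R2C1 = 22 − 15 = 7 completes the 22 down.
R2C2 = 12 − 7 = 5 completes the 12 across.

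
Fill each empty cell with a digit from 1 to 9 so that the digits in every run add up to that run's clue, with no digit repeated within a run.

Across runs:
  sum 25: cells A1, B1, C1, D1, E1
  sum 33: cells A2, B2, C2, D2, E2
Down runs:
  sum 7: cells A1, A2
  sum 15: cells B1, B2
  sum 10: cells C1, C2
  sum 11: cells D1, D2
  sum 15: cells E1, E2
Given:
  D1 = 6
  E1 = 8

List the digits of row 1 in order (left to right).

3, 7, 1, 6, 8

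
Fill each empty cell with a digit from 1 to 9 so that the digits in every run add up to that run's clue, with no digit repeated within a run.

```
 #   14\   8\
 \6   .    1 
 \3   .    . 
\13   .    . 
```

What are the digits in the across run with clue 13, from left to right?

8, 5

3 in 2 cells must be {1,2}.
R1C1 = 6 − 1 = 5 completes the 6 across.
R2C2 = 2: the only remaining digit allowed by both the 3 across and the 8 down.
R3C2 = 8 − 3 = 5 completes the 8 down.
R2C1 = 3 − 2 = 1 completes the 3 across.
R3C1 = 13 − 5 = 8 completes the 13 across.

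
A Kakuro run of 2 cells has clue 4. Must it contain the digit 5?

The only way to make 4 from 2 distinct digits is {1,3}, which does not contain 5.

No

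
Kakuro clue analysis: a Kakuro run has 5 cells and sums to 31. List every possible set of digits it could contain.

{1,6,7,8,9}; {2,5,7,8,9}; {3,4,7,8,9}; {3,5,6,8,9}; {4,5,6,7,9}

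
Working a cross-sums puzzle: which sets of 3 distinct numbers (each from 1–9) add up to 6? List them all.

3 distinct digits from 1–9 sum between 6 and 24.
Only one set works: {1,2,3}.

{1,2,3}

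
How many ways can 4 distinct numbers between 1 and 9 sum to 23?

4 distinct digits from 1–9 sum between 10 and 30.

9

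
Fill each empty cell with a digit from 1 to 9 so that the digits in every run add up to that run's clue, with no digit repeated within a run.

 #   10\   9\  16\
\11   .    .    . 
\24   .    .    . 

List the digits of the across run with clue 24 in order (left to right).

7 8 9

24 in 3 cells must be {7,8,9}; 16 in 2 cells must be {7,9}.
The 11 across and the 16 down share only 7, so R1C3 = 7.
R2C3 = 16 − 7 = 9 completes the 16 down.
Nothing is forced directly, so branch on R2C1, whose candidates are 7 or 8. If R2C1 = 8: then R1C1 would have to be in {1,3} for the 11 across but in {2} for the 10 down — contradiction. So R2C1 = 7.
R1C1 = 10 − 7 = 3 completes the 10 down.
R1C2 = 11 − 10 = 1 completes the 11 across.
R2C2 = 24 − 16 = 8 completes the 24 across.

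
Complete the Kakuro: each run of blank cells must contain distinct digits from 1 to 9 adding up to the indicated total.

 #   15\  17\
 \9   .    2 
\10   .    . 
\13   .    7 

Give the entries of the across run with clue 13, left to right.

6 7

R1C1 = 9 − 2 = 7 completes the 9 across.
R2C2 = 17 − 9 = 8 completes the 17 down.
R3C1 = 13 − 7 = 6 completes the 13 across.
R2C1 = 10 − 8 = 2 completes the 10 across.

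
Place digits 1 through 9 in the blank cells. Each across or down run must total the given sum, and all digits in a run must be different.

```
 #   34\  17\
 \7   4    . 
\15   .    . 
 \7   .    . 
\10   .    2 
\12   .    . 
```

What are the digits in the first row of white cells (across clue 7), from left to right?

4 3

34 in 5 cells must be {4,6,7,8,9}.
R1C2 = 7 − 4 = 3 completes the 7 across.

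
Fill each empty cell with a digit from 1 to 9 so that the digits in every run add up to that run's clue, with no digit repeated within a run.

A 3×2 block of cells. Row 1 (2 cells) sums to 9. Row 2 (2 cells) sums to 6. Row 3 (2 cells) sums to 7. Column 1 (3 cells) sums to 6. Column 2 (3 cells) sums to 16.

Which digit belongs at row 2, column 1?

6 in 3 cells must be {1,2,3}.
Nothing is forced directly, so branch on (3,1), whose candidates are 1 or 2 or 3. If (3,1) = 1: that forces (2,1) = 2, (2,2) = 4, after which (3,2) would have to be in {6} for the 7 across but in {3,5,7,9} for the 16 down — contradiction. If (3,1) = 2: that forces (2,1) = 1, (2,2) = 5, after which (3,2) would have to be in {5} for the 7 across but in {2,3,4,7,8,9} for the 16 down — contradiction. So (3,1) = 3.
(3,2) = 7 − 3 = 4 completes the 7 across.
Given what's placed, (2,2) must be 5 to fit the 6 across and 16 down.
(1,2) = 16 − 9 = 7 completes the 16 down.
(2,1) = 6 − 5 = 1 completes the 6 across.
(1,1) = 9 − 7 = 2 completes the 9 across.

1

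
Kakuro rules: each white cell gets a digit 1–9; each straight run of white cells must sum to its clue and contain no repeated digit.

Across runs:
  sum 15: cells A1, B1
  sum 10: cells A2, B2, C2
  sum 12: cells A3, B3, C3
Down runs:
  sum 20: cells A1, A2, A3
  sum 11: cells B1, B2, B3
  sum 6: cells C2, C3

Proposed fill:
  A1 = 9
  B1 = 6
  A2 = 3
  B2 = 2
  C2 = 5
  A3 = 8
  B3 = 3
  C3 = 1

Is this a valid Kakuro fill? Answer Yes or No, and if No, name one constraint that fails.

Yes

Across: 9+6=15; 3+2+5=10; 8+3+1=12. Down: 9+3+8=20; 6+2+3=11; 5+1=6. No digit repeats within any run.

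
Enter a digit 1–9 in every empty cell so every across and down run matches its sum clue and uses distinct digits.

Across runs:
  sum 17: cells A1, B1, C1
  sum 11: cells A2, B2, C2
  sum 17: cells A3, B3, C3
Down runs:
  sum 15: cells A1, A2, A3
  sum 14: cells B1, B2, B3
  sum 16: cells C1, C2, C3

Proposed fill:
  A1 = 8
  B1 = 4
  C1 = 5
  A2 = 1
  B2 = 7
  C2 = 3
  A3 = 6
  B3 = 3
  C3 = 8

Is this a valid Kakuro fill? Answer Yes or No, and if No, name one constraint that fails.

Across: 8+4+5=17; 1+7+3=11; 6+3+8=17. Down: 8+1+6=15; 4+7+3=14; 5+3+8=16. No digit repeats within any run.

Yes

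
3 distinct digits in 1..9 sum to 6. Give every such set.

{1,2,3}

3 distinct digits from 1–9 sum between 6 and 24.
Only one set works: {1,2,3}.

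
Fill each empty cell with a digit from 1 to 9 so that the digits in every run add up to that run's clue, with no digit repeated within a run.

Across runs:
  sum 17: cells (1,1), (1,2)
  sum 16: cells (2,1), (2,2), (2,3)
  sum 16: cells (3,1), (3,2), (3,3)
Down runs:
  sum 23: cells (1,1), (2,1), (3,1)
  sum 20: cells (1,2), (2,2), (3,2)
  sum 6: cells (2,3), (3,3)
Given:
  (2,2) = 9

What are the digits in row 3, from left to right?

17 in 2 cells must be {8,9}; 23 in 3 cells must be {6,8,9}.
(1,2) = 8: the only remaining digit allowed by both the 17 across and the 20 down.
Given what's placed, (2,1) must be 6 to fit the 16 across and 23 down.
(2,3) = 16 − 15 = 1 completes the 16 across.
(3,2) = 20 − 17 = 3 completes the 20 down.
(3,3) = 6 − 1 = 5 completes the 6 down.
(1,1) = 17 − 8 = 9 completes the 17 across.
(3,1) = 16 − 8 = 8 completes the 16 across.

8 3 5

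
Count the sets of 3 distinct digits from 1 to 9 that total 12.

7

3 distinct digits from 1–9 sum between 6 and 24.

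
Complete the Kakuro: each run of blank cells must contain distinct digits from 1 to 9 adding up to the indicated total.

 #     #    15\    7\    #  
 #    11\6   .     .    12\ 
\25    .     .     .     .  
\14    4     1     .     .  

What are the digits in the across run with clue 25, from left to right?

7 in 3 cells must be {1,2,4}.
R1C2 = 5: the only remaining digit allowed by both the 6 across and the 15 down.
R1C3 = 6 − 5 = 1 completes the 6 across.
R2C1 = 11 − 4 = 7 completes the 11 down.
R2C2 = 15 − 6 = 9 completes the 15 down.
R2C3 = 4: the only remaining digit allowed by both the 25 across and the 7 down.
R2C4 = 25 − 20 = 5 completes the 25 across.

7, 9, 4, 5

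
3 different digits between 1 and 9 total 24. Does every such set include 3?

No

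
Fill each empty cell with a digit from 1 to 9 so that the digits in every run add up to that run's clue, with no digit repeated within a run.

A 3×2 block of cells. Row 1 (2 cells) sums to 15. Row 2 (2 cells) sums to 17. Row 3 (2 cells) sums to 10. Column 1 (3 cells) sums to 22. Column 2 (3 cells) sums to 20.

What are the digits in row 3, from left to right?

17 in 2 cells must be {8,9}.
Nothing is forced directly, so branch on (2,2), whose candidates are 8 or 9. If (2,2) = 9: that forces (2,1) = 8, (3,1) = 9, after which (3,2) would have to be in {1} for the 10 across but in {3,4,5,6,7,8} for the 20 down — contradiction. So (2,2) = 8.
(2,1) = 17 − 8 = 9 completes the 17 across.
Nothing is forced directly, so branch on (1,2), whose candidates are 7 or 9. If (1,2) = 7: that forces (1,1) = 8, after which (3,1) would have to be in {1,2,3,4,6,7,8,9} for the 10 across but in {5} for the 22 down — contradiction. So (1,2) = 9.
(1,1) = 15 − 9 = 6 completes the 15 across.
(3,1) = 22 − 15 = 7 completes the 22 down.
(3,2) = 10 − 7 = 3 completes the 10 across.

7, 3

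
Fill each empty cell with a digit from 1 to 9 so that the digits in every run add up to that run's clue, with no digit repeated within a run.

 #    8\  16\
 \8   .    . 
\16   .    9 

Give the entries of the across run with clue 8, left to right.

1 7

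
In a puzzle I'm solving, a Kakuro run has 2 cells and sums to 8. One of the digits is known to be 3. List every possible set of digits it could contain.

2 distinct digits from 1–9 sum between 3 and 17.
Keeping only sets containing 3.
Only one set works: {3,5}.

{3,5}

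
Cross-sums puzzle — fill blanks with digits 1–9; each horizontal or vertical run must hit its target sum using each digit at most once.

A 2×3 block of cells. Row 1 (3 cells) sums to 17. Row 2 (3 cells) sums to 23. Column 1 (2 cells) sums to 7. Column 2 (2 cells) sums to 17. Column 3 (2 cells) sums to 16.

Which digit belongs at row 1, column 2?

9

23 in 3 cells must be {6,8,9}; 17 in 2 cells must be {8,9}; 16 in 2 cells must be {7,9}.
The 23 across and the 7 down share only 6, so (2,1) = 6.
Given what's placed, (2,3) must be 9 to fit the 23 across and 16 down.
(1,1) = 7 − 6 = 1 completes the 7 down.
(1,2) = 9: the only remaining digit allowed by both the 17 across and the 17 down.
(1,3) = 17 − 10 = 7 completes the 17 across.
(2,2) = 23 − 15 = 8 completes the 23 across.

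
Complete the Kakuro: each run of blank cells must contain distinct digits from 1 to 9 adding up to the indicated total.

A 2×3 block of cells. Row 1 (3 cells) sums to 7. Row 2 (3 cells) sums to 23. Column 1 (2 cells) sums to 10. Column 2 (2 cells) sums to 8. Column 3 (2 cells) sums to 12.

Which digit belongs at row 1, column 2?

2

7 in 3 cells must be {1,2,4}; 23 in 3 cells must be {6,8,9}.
The 7 across and the 12 down share only 4, so (1,3) = 4.
The 23 across and the 8 down share only 6, so (2,2) = 6.
(2,3) = 12 − 4 = 8 completes the 12 down.
(1,2) = 8 − 6 = 2 completes the 8 down.
(2,1) = 23 − 14 = 9 completes the 23 across.
(1,1) = 7 − 6 = 1 completes the 7 across.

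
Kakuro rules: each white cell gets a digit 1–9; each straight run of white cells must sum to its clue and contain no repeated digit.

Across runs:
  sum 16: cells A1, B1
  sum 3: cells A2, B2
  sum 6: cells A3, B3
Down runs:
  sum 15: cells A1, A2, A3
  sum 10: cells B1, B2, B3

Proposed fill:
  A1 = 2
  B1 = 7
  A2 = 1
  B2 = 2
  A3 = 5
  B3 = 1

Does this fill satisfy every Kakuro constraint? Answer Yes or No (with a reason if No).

No — the across run A1–B1 sums to 9, not 16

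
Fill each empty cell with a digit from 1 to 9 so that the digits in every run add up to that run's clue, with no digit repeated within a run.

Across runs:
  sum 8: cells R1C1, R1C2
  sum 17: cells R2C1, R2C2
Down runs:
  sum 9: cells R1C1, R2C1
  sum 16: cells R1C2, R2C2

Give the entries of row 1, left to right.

1 7

17 in 2 cells must be {8,9}; 16 in 2 cells must be {7,9}.
The 8 across and the 16 down share only 7, so R1C2 = 7.
The 17 across and the 9 down share only 8, so R2C1 = 8.
R2C2 = 17 − 8 = 9 completes the 17 across.
R1C1 = 8 − 7 = 1 completes the 8 across.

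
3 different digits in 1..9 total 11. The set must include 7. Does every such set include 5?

No

The only way to make 11 from 3 distinct digits under that restriction is {1,3,7}, which does not contain 5.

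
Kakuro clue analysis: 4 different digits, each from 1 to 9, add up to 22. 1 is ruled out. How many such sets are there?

4 distinct digits from 1–9 sum between 10 and 30.
Dropping sets that contain 1.

8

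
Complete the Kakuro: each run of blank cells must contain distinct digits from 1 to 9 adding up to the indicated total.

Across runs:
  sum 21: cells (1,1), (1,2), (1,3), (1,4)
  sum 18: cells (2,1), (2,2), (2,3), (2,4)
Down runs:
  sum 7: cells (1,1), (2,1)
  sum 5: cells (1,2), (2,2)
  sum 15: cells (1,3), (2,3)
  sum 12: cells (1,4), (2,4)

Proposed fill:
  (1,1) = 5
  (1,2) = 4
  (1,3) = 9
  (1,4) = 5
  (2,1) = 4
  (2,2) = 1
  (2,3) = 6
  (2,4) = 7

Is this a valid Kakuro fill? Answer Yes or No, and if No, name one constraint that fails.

No — the across run (1,1)–(1,4) sums to 23, not 21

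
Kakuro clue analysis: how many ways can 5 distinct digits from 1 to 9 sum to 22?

9

5 distinct digits from 1–9 sum between 15 and 35.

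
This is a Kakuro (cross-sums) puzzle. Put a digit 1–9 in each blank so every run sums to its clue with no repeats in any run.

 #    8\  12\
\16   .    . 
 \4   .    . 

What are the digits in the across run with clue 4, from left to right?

1 3

16 in 2 cells must be {7,9}; 4 in 2 cells must be {1,3}.
The 16 across and the 8 down share only 7, so R1C1 = 7.
R1C2 = 16 − 7 = 9 completes the 16 across.
R2C1 = 8 − 7 = 1 completes the 8 down.
R2C2 = 4 − 1 = 3 completes the 4 across.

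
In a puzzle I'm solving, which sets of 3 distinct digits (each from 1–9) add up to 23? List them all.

{6,8,9}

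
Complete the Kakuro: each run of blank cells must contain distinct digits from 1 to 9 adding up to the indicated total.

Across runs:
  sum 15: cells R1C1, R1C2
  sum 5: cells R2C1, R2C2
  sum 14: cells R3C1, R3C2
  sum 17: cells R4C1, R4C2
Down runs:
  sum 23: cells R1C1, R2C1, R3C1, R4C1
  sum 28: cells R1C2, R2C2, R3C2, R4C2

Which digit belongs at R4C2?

17 in 2 cells must be {8,9}.
Only 4 fits R2C2 under both its across sum 5 and down sum 28.
R2C1 = 5 − 4 = 1 completes the 5 across.
Nothing is forced directly, so branch on R4C1, whose candidates are 8 or 9. If R4C1 = 8: that forces R1C1 = 9, after which R1C2 would have to be in {6} for the 15 across but in {7,8,9} for the 28 down — contradiction. So R4C1 = 9.
R4C2 = 17 − 9 = 8 completes the 17 across.

8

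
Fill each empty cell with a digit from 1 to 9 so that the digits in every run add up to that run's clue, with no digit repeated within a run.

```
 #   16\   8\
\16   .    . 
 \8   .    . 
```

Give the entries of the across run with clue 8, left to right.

7 1

16 in 2 cells must be {7,9}.
The 16 across and the 8 down share only 7, so R1C2 = 7.
The 8 across and the 16 down share only 7, so R2C1 = 7.
R2C2 = 8 − 7 = 1 completes the 8 across.
R1C1 = 16 − 7 = 9 completes the 16 across.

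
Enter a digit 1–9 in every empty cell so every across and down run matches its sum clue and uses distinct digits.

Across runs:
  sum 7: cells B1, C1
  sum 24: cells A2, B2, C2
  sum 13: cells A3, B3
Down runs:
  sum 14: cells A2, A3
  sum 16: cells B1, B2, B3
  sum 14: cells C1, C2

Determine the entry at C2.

24 in 3 cells must be {7,8,9}.
Nothing is forced directly, so branch on C1, whose candidates are 5 or 6. If C1 = 5: that forces B1 = 2, C2 = 9, A2 = 8, after which B2 would have to be in {7} for the 24 across but in {5,6,8,9} for the 16 down — contradiction. So C1 = 6.
B1 = 7 − 6 = 1 completes the 7 across.
C2 = 14 − 6 = 8 completes the 14 down.
A2 = 9: the only remaining digit allowed by both the 24 across and the 14 down.
B2 = 24 − 17 = 7 completes the 24 across.
A3 = 14 − 9 = 5 completes the 14 down.
B3 = 13 − 5 = 8 completes the 13 across.

8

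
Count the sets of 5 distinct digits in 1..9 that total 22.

9

5 distinct digits from 1–9 sum between 15 and 35.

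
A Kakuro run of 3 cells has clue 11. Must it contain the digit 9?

No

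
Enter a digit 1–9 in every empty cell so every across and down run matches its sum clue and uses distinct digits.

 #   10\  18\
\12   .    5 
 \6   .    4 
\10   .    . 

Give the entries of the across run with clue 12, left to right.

R1C1 = 12 − 5 = 7 completes the 12 across.
R2C1 = 6 − 4 = 2 completes the 6 across.
R3C1 = 10 − 9 = 1 completes the 10 down.
R3C2 = 10 − 1 = 9 completes the 10 across.

7, 5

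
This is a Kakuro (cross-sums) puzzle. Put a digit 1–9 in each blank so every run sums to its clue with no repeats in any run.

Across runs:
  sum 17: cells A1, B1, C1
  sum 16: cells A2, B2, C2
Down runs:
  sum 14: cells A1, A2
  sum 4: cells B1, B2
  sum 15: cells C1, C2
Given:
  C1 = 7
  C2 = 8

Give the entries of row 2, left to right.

4 in 2 cells must be {1,3}.
Given what's placed, B1 must be 1 to fit the 17 across and 4 down.
B2 = 4 − 1 = 3 completes the 4 down.
A1 = 17 − 8 = 9 completes the 17 across.
A2 = 16 − 11 = 5 completes the 16 across.

5 3 8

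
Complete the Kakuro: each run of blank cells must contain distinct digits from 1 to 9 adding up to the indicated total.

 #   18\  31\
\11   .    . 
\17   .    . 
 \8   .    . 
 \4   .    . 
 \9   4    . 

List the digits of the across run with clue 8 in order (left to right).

17 in 2 cells must be {8,9}; 4 in 2 cells must be {1,3}.
Given what's placed, R2C1 must be 8 to fit the 17 across and 18 down.
R2C2 = 17 − 8 = 9 completes the 17 across.
R5C2 = 9 − 4 = 5 completes the 9 across.
Given what's placed, R4C2 must be 3 to fit the 4 across and 31 down.
Given what's placed, R3C2 must be 6 to fit the 8 across and 31 down.
R4C1 = 4 − 3 = 1 completes the 4 across.
R1C2 = 31 − 23 = 8 completes the 31 down.
R3C1 = 8 − 6 = 2 completes the 8 across.

2 6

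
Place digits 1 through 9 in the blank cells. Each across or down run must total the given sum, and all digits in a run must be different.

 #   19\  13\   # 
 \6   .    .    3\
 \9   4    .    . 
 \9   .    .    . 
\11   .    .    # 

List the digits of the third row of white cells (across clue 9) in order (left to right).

3 in 2 cells must be {1,2}.
Given what's placed, R2C3 must be 2 to fit the 9 across and 3 down.
R3C3 = 3 − 2 = 1 completes the 3 down.
R2C2 = 9 − 6 = 3 completes the 9 across.
Nothing is forced directly, so branch on R3C2, whose candidates are 2 or 5. If R3C2 = 2: that forces R1C2 = 1, R3C1 = 6, R4C2 = 7, after which R1C1 would have to be in {5} for the 6 across but in {1,2,7,8} for the 19 down — contradiction. So R3C2 = 5.
R3C1 = 9 − 6 = 3 completes the 9 across.

3, 5, 1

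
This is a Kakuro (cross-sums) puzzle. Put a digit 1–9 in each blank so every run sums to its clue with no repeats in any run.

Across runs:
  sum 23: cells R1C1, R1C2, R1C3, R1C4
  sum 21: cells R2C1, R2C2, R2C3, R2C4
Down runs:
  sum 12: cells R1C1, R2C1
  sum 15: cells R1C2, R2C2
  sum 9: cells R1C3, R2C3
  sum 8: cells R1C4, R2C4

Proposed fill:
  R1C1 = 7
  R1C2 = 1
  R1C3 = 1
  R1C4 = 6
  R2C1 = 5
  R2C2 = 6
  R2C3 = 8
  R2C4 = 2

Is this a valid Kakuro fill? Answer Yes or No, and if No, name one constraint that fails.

No — the across run R1C1–R1C4 sums to 15, not 23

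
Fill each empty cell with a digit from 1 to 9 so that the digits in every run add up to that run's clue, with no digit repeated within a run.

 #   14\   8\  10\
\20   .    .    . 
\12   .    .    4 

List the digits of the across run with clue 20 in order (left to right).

R1C3 = 10 − 4 = 6 completes the 10 down.
Given what's placed, R1C2 must be 5 to fit the 20 across and 8 down.
R2C2 = 8 − 5 = 3 completes the 8 down.
R1C1 = 20 − 11 = 9 completes the 20 across.
R2C1 = 12 − 7 = 5 completes the 12 across.

9, 5, 6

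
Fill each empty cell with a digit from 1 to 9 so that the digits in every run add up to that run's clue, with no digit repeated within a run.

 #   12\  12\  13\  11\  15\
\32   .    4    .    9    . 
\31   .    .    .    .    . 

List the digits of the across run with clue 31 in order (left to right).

7 8 5 2 9

R2C2 = 12 − 4 = 8 completes the 12 down.
R2C4 = 11 − 9 = 2 completes the 11 down.
Nothing is forced directly, so branch on R1C1, whose candidates are 5 or 8. If R1C1 = 8: that forces R1C5 = 6, after which R2C1 would have to be in {5,7,9} for the 31 across but in {4} for the 12 down — contradiction. So R1C1 = 5.
R2C1 = 12 − 5 = 7 completes the 12 down.
R2C5 = 9: the only remaining digit allowed by both the 31 across and the 15 down.
R1C5 = 15 − 9 = 6 completes the 15 down.
R2C3 = 31 − 26 = 5 completes the 31 across.
R1C3 = 32 − 24 = 8 completes the 32 across.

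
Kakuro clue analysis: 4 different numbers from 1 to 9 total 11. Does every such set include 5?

Yes

The only way to make 11 from 4 distinct digits is {1,2,3,5}, which contains 5.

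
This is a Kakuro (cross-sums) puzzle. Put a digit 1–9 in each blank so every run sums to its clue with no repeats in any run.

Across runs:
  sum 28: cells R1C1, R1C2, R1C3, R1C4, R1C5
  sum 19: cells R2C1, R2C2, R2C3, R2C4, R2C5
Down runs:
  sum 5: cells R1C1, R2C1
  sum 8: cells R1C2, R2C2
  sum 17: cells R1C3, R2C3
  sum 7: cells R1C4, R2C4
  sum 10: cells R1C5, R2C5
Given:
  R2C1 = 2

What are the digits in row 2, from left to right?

2 1 9 3 4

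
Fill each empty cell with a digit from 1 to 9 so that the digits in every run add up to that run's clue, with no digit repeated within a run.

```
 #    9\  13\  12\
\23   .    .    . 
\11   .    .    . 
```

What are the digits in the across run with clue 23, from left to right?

8, 6, 9

23 in 3 cells must be {6,8,9}.
Nothing is forced directly, so branch on R1C1, whose candidates are 6 or 8. If R1C1 = 6: that forces R2C1 = 3, R2C3 = 7, after which R1C3 would have to be in {8,9} for the 23 across but in {5} for the 12 down — contradiction. So R1C1 = 8.
Given what's placed, R1C3 must be 9 to fit the 23 across and 12 down.
R2C1 = 9 − 8 = 1 completes the 9 down.
R2C3 = 12 − 9 = 3 completes the 12 down.
R1C2 = 23 − 17 = 6 completes the 23 across.
R2C2 = 11 − 4 = 7 completes the 11 across.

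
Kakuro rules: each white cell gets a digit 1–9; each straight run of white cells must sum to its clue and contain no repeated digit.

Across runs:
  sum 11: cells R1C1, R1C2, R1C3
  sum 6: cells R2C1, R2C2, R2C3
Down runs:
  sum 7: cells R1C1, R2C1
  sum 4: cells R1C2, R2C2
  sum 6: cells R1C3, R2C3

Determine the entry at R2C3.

2

6 in 3 cells must be {1,2,3}; 4 in 2 cells must be {1,3}.
Nothing is forced directly, so branch on R1C2, whose candidates are 1 or 3. If R1C2 = 3: that forces R2C2 = 1, R2C3 = 2, after which R1C3 would have to be in {1,2,6,7} for the 11 across but in {4} for the 6 down — contradiction. So R1C2 = 1.
R2C2 = 4 − 1 = 3 completes the 4 down.
Nothing is forced directly, so branch on R1C3, whose candidates are 2 or 4. If R1C3 = 2: then R1C1 would have to be in {8} for the 11 across but in {1,2,3,4,5,6} for the 7 down — contradiction. So R1C3 = 4.
R1C1 = 11 − 5 = 6 completes the 11 across.
R2C1 = 7 − 6 = 1 completes the 7 down.
R2C3 = 6 − 4 = 2 completes the 6 across.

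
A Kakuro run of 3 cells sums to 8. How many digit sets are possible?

2

3 distinct digits from 1–9 sum between 6 and 24.
Enumerating: {1,2,5}, {1,3,4}.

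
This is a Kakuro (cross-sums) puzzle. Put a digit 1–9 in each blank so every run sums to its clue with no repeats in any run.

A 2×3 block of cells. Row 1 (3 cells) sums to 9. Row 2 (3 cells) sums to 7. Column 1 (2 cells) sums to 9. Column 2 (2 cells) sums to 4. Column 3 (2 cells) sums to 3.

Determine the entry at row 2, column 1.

7 in 3 cells must be {1,2,4}; 4 in 2 cells must be {1,3}; 3 in 2 cells must be {1,2}.
The 7 across and the 4 down share only 1, so (2,2) = 1.
Given what's placed, (2,3) must be 2 to fit the 7 across and 3 down.
(1,2) = 4 − 1 = 3 completes the 4 down.
(1,3) = 3 − 2 = 1 completes the 3 down.
(2,1) = 7 − 3 = 4 completes the 7 across.
(1,1) = 9 − 4 = 5 completes the 9 across.

4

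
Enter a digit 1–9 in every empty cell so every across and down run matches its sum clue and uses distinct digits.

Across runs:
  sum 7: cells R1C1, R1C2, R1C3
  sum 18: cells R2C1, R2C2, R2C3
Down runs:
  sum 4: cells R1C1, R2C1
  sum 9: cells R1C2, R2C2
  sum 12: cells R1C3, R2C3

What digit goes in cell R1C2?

2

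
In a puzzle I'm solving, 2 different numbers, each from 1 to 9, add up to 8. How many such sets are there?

3

2 distinct digits from 1–9 sum between 3 and 17.
Enumerating: {1,7}, {2,6}, {3,5}.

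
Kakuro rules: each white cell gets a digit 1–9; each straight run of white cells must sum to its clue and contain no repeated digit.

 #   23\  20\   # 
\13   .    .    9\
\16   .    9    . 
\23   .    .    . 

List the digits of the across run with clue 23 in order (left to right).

23 in 3 cells must be {6,8,9}.
R2C1 = 6: the only remaining digit allowed by both the 16 across and the 23 down.
R2C3 = 16 − 15 = 1 completes the 16 across.
R3C3 = 9 − 1 = 8 completes the 9 down.
Given what's placed, R3C1 must be 9 to fit the 23 across and 23 down.
R3C2 = 23 − 17 = 6 completes the 23 across.
R1C1 = 23 − 15 = 8 completes the 23 down.
R1C2 = 13 − 8 = 5 completes the 13 across.

9, 6, 8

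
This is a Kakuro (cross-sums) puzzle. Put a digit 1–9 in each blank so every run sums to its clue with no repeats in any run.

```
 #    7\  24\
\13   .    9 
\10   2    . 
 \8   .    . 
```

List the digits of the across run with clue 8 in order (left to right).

1 7

7 in 3 cells must be {1,2,4}; 24 in 3 cells must be {7,8,9}.
R1C1 = 13 − 9 = 4 completes the 13 across.
R2C2 = 10 − 2 = 8 completes the 10 across.
R3C1 = 7 − 6 = 1 completes the 7 down.
R3C2 = 8 − 1 = 7 completes the 8 across.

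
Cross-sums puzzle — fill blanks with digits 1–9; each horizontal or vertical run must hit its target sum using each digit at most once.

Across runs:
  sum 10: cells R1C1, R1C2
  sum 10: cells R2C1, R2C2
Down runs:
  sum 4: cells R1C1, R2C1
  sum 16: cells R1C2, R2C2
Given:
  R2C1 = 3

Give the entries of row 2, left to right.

3, 7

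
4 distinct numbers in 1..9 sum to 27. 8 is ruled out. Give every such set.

{5,6,7,9}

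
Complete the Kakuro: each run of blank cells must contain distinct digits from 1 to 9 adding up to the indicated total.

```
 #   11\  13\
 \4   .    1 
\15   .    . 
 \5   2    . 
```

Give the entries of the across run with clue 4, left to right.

3 1

4 in 2 cells must be {1,3}.
R1C1 = 4 − 1 = 3 completes the 4 across.
R2C1 = 11 − 5 = 6 completes the 11 down.
R2C2 = 15 − 6 = 9 completes the 15 across.
R3C2 = 5 − 2 = 3 completes the 5 across.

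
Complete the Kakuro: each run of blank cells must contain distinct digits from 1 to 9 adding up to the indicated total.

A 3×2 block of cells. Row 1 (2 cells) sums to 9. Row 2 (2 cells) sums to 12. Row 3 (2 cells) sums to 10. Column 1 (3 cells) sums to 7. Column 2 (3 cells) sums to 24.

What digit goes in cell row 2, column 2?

8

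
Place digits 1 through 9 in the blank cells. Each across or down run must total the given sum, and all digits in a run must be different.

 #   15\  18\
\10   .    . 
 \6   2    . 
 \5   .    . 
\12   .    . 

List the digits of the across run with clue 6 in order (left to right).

R2C2 = 6 − 2 = 4 completes the 6 across.

2 4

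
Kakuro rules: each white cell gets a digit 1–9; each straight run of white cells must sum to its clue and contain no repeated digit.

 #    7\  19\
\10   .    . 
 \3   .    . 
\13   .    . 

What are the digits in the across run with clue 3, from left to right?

3 in 2 cells must be {1,2}; 7 in 3 cells must be {1,2,4}.
The 3 across and the 19 down share only 2, so R2C2 = 2.
The 13 across and the 7 down share only 4, so R3C1 = 4.
R3C2 = 13 − 4 = 9 completes the 13 across.
R1C2 = 19 − 11 = 8 completes the 19 down.
R2C1 = 3 − 2 = 1 completes the 3 across.
R1C1 = 10 − 8 = 2 completes the 10 across.

1 2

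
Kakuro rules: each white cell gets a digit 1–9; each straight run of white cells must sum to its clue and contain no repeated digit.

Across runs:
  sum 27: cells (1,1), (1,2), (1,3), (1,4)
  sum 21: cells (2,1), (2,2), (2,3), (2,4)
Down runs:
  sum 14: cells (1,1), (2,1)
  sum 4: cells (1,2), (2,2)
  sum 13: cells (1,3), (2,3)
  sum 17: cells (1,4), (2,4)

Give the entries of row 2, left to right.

4 in 2 cells must be {1,3}; 17 in 2 cells must be {8,9}.
Only 3 fits (1,2) under both its across sum 27 and down sum 4.
(2,2) = 4 − 3 = 1 completes the 4 down.
Nothing is forced directly, so branch on (1,1), whose candidates are 8 or 9. If (1,1) = 8: that forces (1,4) = 9, (2,1) = 6, after which (2,4) would have to be in {5,9} for the 21 across but in {8} for the 17 down — contradiction. So (1,1) = 9.
(1,4) = 8: the only remaining digit allowed by both the 27 across and the 17 down.
(2,1) = 14 − 9 = 5 completes the 14 down.
(2,4) = 17 − 8 = 9 completes the 17 down.
(1,3) = 27 − 20 = 7 completes the 27 across.
(2,3) = 21 − 15 = 6 completes the 21 across.

5 1 6 9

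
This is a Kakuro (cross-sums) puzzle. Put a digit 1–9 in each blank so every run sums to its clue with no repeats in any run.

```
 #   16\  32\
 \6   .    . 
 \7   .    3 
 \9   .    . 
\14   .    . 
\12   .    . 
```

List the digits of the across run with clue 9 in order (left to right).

16 in 5 cells must be {1,2,3,4,6}.
Given what's placed, R1C2 must be 5 to fit the 6 across and 32 down.
R2C1 = 7 − 3 = 4 completes the 7 across.
Given what's placed, R4C1 must be 6 to fit the 14 across and 16 down.
R4C2 = 14 − 6 = 8 completes the 14 across.
R5C1 = 3: the only remaining digit allowed by both the 12 across and the 16 down.
R5C2 = 12 − 3 = 9 completes the 12 across.
R1C1 = 6 − 5 = 1 completes the 6 across.
R3C1 = 16 − 14 = 2 completes the 16 down.
R3C2 = 9 − 2 = 7 completes the 9 across.

2, 7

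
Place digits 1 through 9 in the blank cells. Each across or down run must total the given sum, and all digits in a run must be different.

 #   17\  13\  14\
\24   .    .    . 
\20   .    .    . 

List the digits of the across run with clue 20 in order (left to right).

24 in 3 cells must be {7,8,9}; 17 in 2 cells must be {8,9}.
Nothing is forced directly, so branch on R1C1, whose candidates are 8 or 9. If R1C1 = 9: that forces R1C3 = 8, R2C1 = 8, after which R2C3 would have to be in {3,5,7,9} for the 20 across but in {6} for the 14 down — contradiction. So R1C1 = 8.
Given what's placed, R1C3 must be 9 to fit the 24 across and 14 down.
R2C1 = 17 − 8 = 9 completes the 17 down.
R2C3 = 14 − 9 = 5 completes the 14 down.
R1C2 = 24 − 17 = 7 completes the 24 across.
R2C2 = 20 − 14 = 6 completes the 20 across.

9, 6, 5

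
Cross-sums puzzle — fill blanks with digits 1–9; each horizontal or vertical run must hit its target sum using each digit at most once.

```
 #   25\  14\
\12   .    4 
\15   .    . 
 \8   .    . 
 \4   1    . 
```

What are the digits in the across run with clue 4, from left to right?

1, 3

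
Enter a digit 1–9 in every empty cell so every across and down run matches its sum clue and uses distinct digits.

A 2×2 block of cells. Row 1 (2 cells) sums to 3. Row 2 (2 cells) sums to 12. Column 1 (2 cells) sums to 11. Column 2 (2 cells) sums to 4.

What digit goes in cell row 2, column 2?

3

3 in 2 cells must be {1,2}; 4 in 2 cells must be {1,3}.
The 3 across and the 11 down share only 2, so (1,1) = 2.
(1,2) = 3 − 2 = 1 completes the 3 across.
(2,1) = 11 − 2 = 9 completes the 11 down.
(2,2) = 12 − 9 = 3 completes the 12 across.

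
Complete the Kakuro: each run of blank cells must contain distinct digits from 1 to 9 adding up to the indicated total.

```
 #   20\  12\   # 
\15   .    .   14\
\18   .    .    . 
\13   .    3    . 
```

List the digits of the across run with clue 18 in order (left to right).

9 1 8

No cell is forced outright now. R1C2 can only be 7 or 8 (the digits allowed by both its 15 across and its 12 down). If R1C2 = 7: that forces R1C1 = 8, R2C2 = 2, R2C3 = 9, R3C1 = 9, after which R3C3 would have to be in {1} for the 13 across but in {5} for the 14 down — contradiction. So R1C2 = 8.
R1C1 = 15 − 8 = 7 completes the 15 across.
R2C2 = 12 − 11 = 1 completes the 12 down.
No cell is forced outright now. R2C1 can only be 8 or 9 (the digits allowed by both its 18 across and its 20 down). If R2C1 = 8: that forces R2C3 = 9, after which R3C1 would have to be in {1,2,4,6,8,9} for the 13 across but in {5} for the 20 down — contradiction. So R2C1 = 9.
R2C3 = 18 − 10 = 8 completes the 18 across.
R3C1 = 20 − 16 = 4 completes the 20 down.
R3C3 = 13 − 7 = 6 completes the 13 across.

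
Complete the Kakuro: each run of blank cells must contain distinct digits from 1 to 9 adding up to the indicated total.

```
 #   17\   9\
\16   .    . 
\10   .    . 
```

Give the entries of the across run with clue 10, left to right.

16 in 2 cells must be {7,9}; 17 in 2 cells must be {8,9}.
The 16 across and the 17 down share only 9, so R1C1 = 9.
R1C2 = 16 − 9 = 7 completes the 16 across.
R2C1 = 17 − 9 = 8 completes the 17 down.
R2C2 = 10 − 8 = 2 completes the 10 across.

8 2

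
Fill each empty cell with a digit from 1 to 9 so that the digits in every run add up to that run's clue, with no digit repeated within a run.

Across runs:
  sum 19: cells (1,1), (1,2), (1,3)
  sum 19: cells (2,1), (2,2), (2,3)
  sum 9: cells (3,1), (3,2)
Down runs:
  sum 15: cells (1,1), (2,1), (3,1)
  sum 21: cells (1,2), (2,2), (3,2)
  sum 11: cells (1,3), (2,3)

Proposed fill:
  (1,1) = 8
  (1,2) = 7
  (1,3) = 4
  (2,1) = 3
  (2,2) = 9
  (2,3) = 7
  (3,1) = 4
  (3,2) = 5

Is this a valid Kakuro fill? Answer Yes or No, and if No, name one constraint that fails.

Across: 8+7+4=19; 3+9+7=19; 4+5=9. Down: 8+3+4=15; 7+9+5=21; 4+7=11. No digit repeats within any run.

Yes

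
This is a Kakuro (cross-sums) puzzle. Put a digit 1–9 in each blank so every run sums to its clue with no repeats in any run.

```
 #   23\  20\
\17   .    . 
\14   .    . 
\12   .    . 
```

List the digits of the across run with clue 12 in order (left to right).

9 3

17 in 2 cells must be {8,9}; 23 in 3 cells must be {6,8,9}.
Nothing is forced directly, so branch on R1C1, whose candidates are 8 or 9. If R1C1 = 9: that forces R1C2 = 8, R3C1 = 8, after which R3C2 would have to be in {4} for the 12 across but in {3,5,7,9} for the 20 down — contradiction. So R1C1 = 8.
R1C2 = 17 − 8 = 9 completes the 17 across.
Given what's placed, R3C1 must be 9 to fit the 12 across and 23 down.
R3C2 = 12 − 9 = 3 completes the 12 across.
R2C1 = 23 − 17 = 6 completes the 23 down.
R2C2 = 14 − 6 = 8 completes the 14 across.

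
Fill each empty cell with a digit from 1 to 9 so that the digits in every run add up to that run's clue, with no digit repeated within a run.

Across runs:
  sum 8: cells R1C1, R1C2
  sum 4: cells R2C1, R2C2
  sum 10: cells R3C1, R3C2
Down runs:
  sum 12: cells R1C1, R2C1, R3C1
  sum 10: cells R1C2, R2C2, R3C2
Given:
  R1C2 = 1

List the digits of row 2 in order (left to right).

1 3

4 in 2 cells must be {1,3}.
R1C1 = 8 − 1 = 7 completes the 8 across.
R2C2 = 3: the only remaining digit allowed by both the 4 across and the 10 down.
R3C2 = 10 − 4 = 6 completes the 10 down.
R2C1 = 4 − 3 = 1 completes the 4 across.
R3C1 = 10 − 6 = 4 completes the 10 across.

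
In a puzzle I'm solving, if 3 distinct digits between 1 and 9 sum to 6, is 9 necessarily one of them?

No

The only way to make 6 from 3 distinct digits is {1,2,3}, which does not contain 9.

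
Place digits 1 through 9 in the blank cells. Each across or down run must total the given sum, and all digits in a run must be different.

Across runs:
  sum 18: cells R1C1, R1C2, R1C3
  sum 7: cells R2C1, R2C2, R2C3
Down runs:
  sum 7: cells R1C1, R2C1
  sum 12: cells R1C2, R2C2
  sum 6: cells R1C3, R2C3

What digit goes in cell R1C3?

7 in 3 cells must be {1,2,4}.
The 7 across and the 12 down share only 4, so R2C2 = 4.
R1C2 = 12 − 4 = 8 completes the 12 down.
Nothing is forced directly, so branch on R1C3, whose candidates are 1 or 4. If R1C3 = 1: then R1C1 would have to be in {9} for the 18 across but in {1,2,3,4,5,6} for the 7 down — contradiction. So R1C3 = 4.
R1C1 = 18 − 12 = 6 completes the 18 across.
R2C1 = 7 − 6 = 1 completes the 7 down.
R2C3 = 7 − 5 = 2 completes the 7 across.

4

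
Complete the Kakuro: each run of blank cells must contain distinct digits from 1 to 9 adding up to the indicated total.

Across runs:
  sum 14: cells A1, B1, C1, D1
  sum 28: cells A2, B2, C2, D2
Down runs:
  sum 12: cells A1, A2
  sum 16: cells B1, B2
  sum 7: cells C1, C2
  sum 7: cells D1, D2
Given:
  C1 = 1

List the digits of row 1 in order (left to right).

4 7 1 2

16 in 2 cells must be {7,9}.
Given what's placed, B1 must be 7 to fit the 14 across and 16 down.
B2 = 16 − 7 = 9 completes the 16 down.
C2 = 7 − 1 = 6 completes the 7 down.
D2 = 5: the only remaining digit allowed by both the 28 across and the 7 down.
A1 = 4: the only remaining digit allowed by both the 14 across and the 12 down.
D1 = 14 − 12 = 2 completes the 14 across.
A2 = 28 − 20 = 8 completes the 28 across.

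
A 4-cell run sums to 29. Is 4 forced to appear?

No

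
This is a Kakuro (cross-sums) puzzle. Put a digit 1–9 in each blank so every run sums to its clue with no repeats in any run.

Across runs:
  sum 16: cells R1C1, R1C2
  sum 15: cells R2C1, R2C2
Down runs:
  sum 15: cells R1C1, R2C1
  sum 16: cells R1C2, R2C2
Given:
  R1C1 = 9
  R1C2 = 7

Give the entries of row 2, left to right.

6, 9

16 in 2 cells must be {7,9}.
R2C1 = 15 − 9 = 6 completes the 15 down.
R2C2 = 15 − 6 = 9 completes the 15 across.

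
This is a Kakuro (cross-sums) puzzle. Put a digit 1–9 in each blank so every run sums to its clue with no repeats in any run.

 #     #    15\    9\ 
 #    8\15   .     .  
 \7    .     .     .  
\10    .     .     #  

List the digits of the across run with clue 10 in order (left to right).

7 in 3 cells must be {1,2,4}.
Nothing is forced directly, so branch on R2C1, whose candidates are 1 or 2. If R2C1 = 2: that forces R3C1 = 6, R3C2 = 4, after which R2C2 would have to be in {1,4} for the 7 across but in {2,3,5,6,8,9} for the 15 down — contradiction. So R2C1 = 1.
R3C1 = 8 − 1 = 7 completes the 8 down.
R3C2 = 10 − 7 = 3 completes the 10 across.
R2C2 = 4: the only remaining digit allowed by both the 7 across and the 15 down.
R2C3 = 7 − 5 = 2 completes the 7 across.
R1C2 = 15 − 7 = 8 completes the 15 down.
R1C3 = 15 − 8 = 7 completes the 15 across.

7 3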